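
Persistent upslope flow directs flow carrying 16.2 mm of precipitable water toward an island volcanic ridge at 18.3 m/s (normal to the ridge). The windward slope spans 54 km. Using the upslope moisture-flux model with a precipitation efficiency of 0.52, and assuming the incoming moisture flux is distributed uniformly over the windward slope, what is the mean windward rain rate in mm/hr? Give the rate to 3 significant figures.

Incoming column moisture flux per unit ridge length: F = V × PW = 18.3 × 16.2 = 296.46 mm·m/s.
Spread over the 54 km slope with efficiency ε = 0.52: R = ε·F/W = 0.52 × 296.46 / 54000 m = 2.855e-03 mm/s.
R = 2.855e-03 × 3600 = 10.3 mm/hr.

R ≈ 10.3 mm/hr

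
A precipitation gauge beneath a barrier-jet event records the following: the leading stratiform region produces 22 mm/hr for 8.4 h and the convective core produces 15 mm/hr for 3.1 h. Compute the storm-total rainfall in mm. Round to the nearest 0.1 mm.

Total = Σ Rᵢ Δtᵢ = 22 × 8.4 + 15 × 3.1
      = 184.8 + 46.5 = 231.3 mm.

total ≈ 231.3 mm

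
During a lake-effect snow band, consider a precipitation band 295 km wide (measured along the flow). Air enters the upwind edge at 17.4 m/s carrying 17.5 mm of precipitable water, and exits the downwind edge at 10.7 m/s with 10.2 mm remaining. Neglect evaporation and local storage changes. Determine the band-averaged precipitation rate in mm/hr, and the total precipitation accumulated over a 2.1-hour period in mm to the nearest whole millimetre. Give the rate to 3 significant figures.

Column moisture flux per unit crosswind length is F = V × PW.
Inflow: F_in = 17.4 × 17.5 = 304.5 mm·m/s
Outflow: F_out = 10.7 × 10.2 = 109.14 mm·m/s
Steady-state rate R = (F_in − F_out)/L = (304.5 − 109.14) / 295000 m = 6.622e-04 mm/s.
R = 6.622e-04 × 3600 = 2.38 mm/hr.
Over 2.1 h: total = 2.38 × 2.1 = 4.998 ≈ 5 mm.

R ≈ 2.38 mm/hr; total ≈ 5 mm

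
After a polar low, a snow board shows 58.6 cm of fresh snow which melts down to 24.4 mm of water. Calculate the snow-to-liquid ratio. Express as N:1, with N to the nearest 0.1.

ratio ≈ 24.0

Ratio = snow depth / SWE = 586 mm / 24.4 mm = 24.0, i.e. 24.0:1.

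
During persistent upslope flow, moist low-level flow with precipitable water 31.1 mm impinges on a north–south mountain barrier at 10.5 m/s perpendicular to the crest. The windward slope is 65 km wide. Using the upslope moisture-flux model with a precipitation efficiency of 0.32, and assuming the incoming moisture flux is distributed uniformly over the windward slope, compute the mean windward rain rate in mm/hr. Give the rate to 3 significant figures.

R ≈ 5.79 mm/hr

Incoming column moisture flux per unit ridge length: F = V × PW = 10.5 × 31.1 = 326.55 mm·m/s.
Spread over the 65 km slope with efficiency ε = 0.32: R = ε·F/W = 0.32 × 326.55 / 65000 m = 1.608e-03 mm/s.
R = 1.608e-03 × 3600 = 5.79 mm/hr.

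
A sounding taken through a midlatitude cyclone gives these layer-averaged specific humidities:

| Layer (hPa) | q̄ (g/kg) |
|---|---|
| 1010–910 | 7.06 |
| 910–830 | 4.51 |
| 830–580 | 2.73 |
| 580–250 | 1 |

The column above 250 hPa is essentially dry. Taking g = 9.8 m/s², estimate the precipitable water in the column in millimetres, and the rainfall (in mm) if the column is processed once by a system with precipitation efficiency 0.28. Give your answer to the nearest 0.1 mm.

PW ≈ 21.2 mm; rainfall ≈ 5.9 mm

Precipitable water is the column-integrated vapour mass per unit area: PW = (1/g) Σ q̄ Δp, with q in kg/kg and Δp in Pa (1 kg/m² of water = 1 mm).
Layer 1010–910 hPa: Δp = 100 hPa = 10000 Pa, q̄ = 0.00706 kg/kg → 0.00706 × 10000 / 9.8 = 7.20 mm
Layer 910–830 hPa: Δp = 80 hPa = 8000 Pa, q̄ = 0.00451 kg/kg → 0.00451 × 8000 / 9.8 = 3.68 mm
Layer 830–580 hPa: Δp = 250 hPa = 25000 Pa, q̄ = 0.00273 kg/kg → 0.00273 × 25000 / 9.8 = 6.96 mm
Layer 580–250 hPa: Δp = 330 hPa = 33000 Pa, q̄ = 0.001 kg/kg → 0.001 × 33000 / 9.8 = 3.37 mm
PW = 7.20 + 3.68 + 6.96 + 3.37 = 21.21 ≈ 21.2 mm.
Rainfall = ε × PW = 0.28 × 21.2 = 5.9 mm.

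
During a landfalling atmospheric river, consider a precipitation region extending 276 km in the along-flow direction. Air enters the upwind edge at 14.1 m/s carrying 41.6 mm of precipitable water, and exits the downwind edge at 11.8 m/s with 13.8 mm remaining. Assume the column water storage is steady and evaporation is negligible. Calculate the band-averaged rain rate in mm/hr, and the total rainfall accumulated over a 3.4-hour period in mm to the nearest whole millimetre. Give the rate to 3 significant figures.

R ≈ 5.53 mm/hr; total ≈ 19 mm

Column moisture flux per unit crosswind length is F = V × PW.
Inflow: F_in = 14.1 × 41.6 = 586.56 mm·m/s
Outflow: F_out = 11.8 × 13.8 = 162.84 mm·m/s
Steady-state rate R = (F_in − F_out)/L = (586.56 − 162.84) / 276000 m = 1.535e-03 mm/s.
R = 1.535e-03 × 3600 = 5.53 mm/hr.
Over 3.4 h: total = 5.53 × 3.4 = 18.802 ≈ 19 mm.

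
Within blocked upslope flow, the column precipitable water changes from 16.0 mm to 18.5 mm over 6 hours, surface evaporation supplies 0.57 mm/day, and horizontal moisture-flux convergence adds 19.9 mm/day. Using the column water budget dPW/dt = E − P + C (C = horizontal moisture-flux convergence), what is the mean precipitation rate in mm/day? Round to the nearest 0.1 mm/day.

P ≈ 10.5 mm/day

dPW/dt = (18.5 − 16.0) mm / (6/24 day) = +10.000 mm/day.
P = E + C − dPW/dt = 0.57 + (19.9) − (+10.000) = 10.5 mm/day.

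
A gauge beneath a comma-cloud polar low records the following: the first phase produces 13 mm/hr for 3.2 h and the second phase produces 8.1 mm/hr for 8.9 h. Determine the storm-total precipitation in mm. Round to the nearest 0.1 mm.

total ≈ 113.7 mm

Total = Σ Rᵢ Δtᵢ = 13 × 3.2 + 8.1 × 8.9
      = 41.6 + 72.09 = 113.7 mm.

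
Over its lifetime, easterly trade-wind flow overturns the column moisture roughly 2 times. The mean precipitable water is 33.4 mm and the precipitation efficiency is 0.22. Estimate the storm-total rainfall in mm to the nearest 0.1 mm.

rainfall ≈ 14.7 mm

Each cycle deposits ε × PW = 0.22 × 33.4 = 7.348 mm.
Over 2 cycles: 2 × 7.348 = 14.7 mm.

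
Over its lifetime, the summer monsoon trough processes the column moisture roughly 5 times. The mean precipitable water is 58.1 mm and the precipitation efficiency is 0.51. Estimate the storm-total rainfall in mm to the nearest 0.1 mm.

rainfall ≈ 148.2 mm

Each cycle deposits ε × PW = 0.51 × 58.1 = 29.631 mm.
Over 5 cycles: 5 × 29.631 = 148.2 mm.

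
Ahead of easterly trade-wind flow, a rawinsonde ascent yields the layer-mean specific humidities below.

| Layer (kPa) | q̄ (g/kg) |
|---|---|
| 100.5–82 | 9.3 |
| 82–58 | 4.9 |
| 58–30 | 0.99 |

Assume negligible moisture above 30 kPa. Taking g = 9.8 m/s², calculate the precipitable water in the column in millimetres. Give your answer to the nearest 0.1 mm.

PW ≈ 32.4 mm

Precipitable water is the column-integrated vapour mass per unit area: PW = (1/g) Σ q̄ Δp, with q in kg/kg and Δp in Pa (1 kg/m² of water = 1 mm).
Layer 100.5–82 kPa: Δp = 185 hPa = 18500 Pa, q̄ = 0.0093 kg/kg → 0.0093 × 18500 / 9.8 = 17.56 mm
Layer 82–58 kPa: Δp = 240 hPa = 24000 Pa, q̄ = 0.0049 kg/kg → 0.0049 × 24000 / 9.8 = 12.00 mm
Layer 58–30 kPa: Δp = 280 hPa = 28000 Pa, q̄ = 0.00099 kg/kg → 0.00099 × 28000 / 9.8 = 2.83 mm
PW = 17.56 + 12.00 + 2.83 = 32.39 ≈ 32.4 mm.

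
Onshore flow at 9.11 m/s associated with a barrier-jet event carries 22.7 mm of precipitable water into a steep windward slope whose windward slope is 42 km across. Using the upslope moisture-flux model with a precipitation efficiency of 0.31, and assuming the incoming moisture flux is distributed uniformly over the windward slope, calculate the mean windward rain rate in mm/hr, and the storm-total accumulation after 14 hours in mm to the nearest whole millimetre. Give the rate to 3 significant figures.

R ≈ 5.49 mm/hr; total ≈ 77 mm

Incoming column moisture flux per unit ridge length: F = V × PW = 9.11 × 22.7 = 206.797 mm·m/s.
Spread over the 42 km slope with efficiency ε = 0.31: R = ε·F/W = 0.31 × 206.797 / 42000 m = 1.526e-03 mm/s.
R = 1.526e-03 × 3600 = 5.49 mm/hr.
Over 14 h: total = 5.49 × 14 = 76.86 ≈ 77 mm.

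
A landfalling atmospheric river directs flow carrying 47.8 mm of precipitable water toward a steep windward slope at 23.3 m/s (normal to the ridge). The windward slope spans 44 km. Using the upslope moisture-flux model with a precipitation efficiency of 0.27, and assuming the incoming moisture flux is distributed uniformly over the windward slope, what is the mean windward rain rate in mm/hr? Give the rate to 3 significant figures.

Incoming column moisture flux per unit ridge length: F = V × PW = 23.3 × 47.8 = 1113.74 mm·m/s.
Spread over the 44 km slope with efficiency ε = 0.27: R = ε·F/W = 0.27 × 1113.74 / 44000 m = 6.834e-03 mm/s.
R = 6.834e-03 × 3600 = 24.6 mm/hr.

R ≈ 24.6 mm/hr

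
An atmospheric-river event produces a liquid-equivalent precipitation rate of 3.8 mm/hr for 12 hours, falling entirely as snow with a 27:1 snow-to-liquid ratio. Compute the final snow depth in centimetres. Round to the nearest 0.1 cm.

Liquid-equivalent depth = 3.8 × 12 = 45.6 mm.
Snow depth = 45.6 mm × 27 = 1231.2 mm = 123.1 cm.

snow depth ≈ 123.1 cm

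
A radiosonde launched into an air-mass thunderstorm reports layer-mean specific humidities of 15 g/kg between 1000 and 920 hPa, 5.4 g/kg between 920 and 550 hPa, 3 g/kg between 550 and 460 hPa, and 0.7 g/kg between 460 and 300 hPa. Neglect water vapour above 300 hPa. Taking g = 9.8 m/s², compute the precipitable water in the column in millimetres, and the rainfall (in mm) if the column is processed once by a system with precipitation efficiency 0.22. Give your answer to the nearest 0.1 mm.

Precipitable water is the column-integrated vapour mass per unit area: PW = (1/g) Σ q̄ Δp, with q in kg/kg and Δp in Pa (1 kg/m² of water = 1 mm).
Layer 1000–920 hPa: Δp = 80 hPa = 8000 Pa, q̄ = 0.015 kg/kg → 0.015 × 8000 / 9.8 = 12.24 mm
Layer 920–550 hPa: Δp = 370 hPa = 37000 Pa, q̄ = 0.0054 kg/kg → 0.0054 × 37000 / 9.8 = 20.39 mm
Layer 550–460 hPa: Δp = 90 hPa = 9000 Pa, q̄ = 0.003 kg/kg → 0.003 × 9000 / 9.8 = 2.76 mm
Layer 460–300 hPa: Δp = 160 hPa = 16000 Pa, q̄ = 0.0007 kg/kg → 0.0007 × 16000 / 9.8 = 1.14 mm
PW = 12.24 + 20.39 + 2.76 + 1.14 = 36.53 ≈ 36.5 mm.
Rainfall = ε × PW = 0.22 × 36.5 = 8.0 mm.

PW ≈ 36.5 mm; rainfall ≈ 8.0 mm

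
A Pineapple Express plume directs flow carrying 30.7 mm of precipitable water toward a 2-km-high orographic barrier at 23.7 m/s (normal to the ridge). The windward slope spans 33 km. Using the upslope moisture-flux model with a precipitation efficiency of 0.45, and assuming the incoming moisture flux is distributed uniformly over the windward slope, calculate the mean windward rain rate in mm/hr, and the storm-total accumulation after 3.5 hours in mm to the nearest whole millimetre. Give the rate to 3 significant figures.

R ≈ 35.7 mm/hr; total ≈ 125 mm

Incoming column moisture flux per unit ridge length: F = V × PW = 23.7 × 30.7 = 727.59 mm·m/s.
Spread over the 33 km slope with efficiency ε = 0.45: R = ε·F/W = 0.45 × 727.59 / 33000 m = 9.922e-03 mm/s.
R = 9.922e-03 × 3600 = 35.7 mm/hr.
Over 3.5 h: total = 35.7 × 3.5 = 124.95 ≈ 125 mm.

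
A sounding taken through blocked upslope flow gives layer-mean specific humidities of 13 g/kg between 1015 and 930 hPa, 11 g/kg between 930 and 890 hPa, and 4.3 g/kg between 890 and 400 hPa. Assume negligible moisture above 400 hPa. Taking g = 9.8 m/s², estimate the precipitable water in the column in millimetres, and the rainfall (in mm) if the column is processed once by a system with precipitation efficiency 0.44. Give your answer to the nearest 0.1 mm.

Precipitable water is the column-integrated vapour mass per unit area: PW = (1/g) Σ q̄ Δp, with q in kg/kg and Δp in Pa (1 kg/m² of water = 1 mm).
Layer 1015–930 hPa: Δp = 85 hPa = 8500 Pa, q̄ = 0.013 kg/kg → 0.013 × 8500 / 9.8 = 11.28 mm
Layer 930–890 hPa: Δp = 40 hPa = 4000 Pa, q̄ = 0.011 kg/kg → 0.011 × 4000 / 9.8 = 4.49 mm
Layer 890–400 hPa: Δp = 490 hPa = 49000 Pa, q̄ = 0.0043 kg/kg → 0.0043 × 49000 / 9.8 = 21.50 mm
PW = 11.28 + 4.49 + 21.50 = 37.27 ≈ 37.3 mm.
Rainfall = ε × PW = 0.44 × 37.3 = 16.4 mm.

PW ≈ 37.3 mm; rainfall ≈ 16.4 mm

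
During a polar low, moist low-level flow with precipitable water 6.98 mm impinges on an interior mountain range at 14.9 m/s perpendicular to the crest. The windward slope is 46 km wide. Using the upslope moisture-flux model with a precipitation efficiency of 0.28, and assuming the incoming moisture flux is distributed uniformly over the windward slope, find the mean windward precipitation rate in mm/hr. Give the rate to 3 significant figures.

Incoming column moisture flux per unit ridge length: F = V × PW = 14.9 × 6.98 = 104.002 mm·m/s.
Spread over the 46 km slope with efficiency ε = 0.28: R = ε·F/W = 0.28 × 104.002 / 46000 m = 6.331e-04 mm/s.
R = 6.331e-04 × 3600 = 2.28 mm/hr.

R ≈ 2.28 mm/hr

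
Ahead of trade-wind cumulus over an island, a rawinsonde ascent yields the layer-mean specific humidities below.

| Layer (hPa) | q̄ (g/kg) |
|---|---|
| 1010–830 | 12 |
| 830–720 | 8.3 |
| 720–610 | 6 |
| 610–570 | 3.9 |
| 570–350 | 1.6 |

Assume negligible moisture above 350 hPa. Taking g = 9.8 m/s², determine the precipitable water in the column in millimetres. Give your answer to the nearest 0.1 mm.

PW ≈ 43.3 mm

Precipitable water is the column-integrated vapour mass per unit area: PW = (1/g) Σ q̄ Δp, with q in kg/kg and Δp in Pa (1 kg/m² of water = 1 mm).
Layer 1010–830 hPa: Δp = 180 hPa = 18000 Pa, q̄ = 0.012 kg/kg → 0.012 × 18000 / 9.8 = 22.04 mm
Layer 830–720 hPa: Δp = 110 hPa = 11000 Pa, q̄ = 0.0083 kg/kg → 0.0083 × 11000 / 9.8 = 9.32 mm
Layer 720–610 hPa: Δp = 110 hPa = 11000 Pa, q̄ = 0.006 kg/kg → 0.006 × 11000 / 9.8 = 6.73 mm
Layer 610–570 hPa: Δp = 40 hPa = 4000 Pa, q̄ = 0.0039 kg/kg → 0.0039 × 4000 / 9.8 = 1.59 mm
Layer 570–350 hPa: Δp = 220 hPa = 22000 Pa, q̄ = 0.0016 kg/kg → 0.0016 × 22000 / 9.8 = 3.59 mm
PW = 22.04 + 9.32 + 6.73 + 1.59 + 3.59 = 43.27 ≈ 43.3 mm.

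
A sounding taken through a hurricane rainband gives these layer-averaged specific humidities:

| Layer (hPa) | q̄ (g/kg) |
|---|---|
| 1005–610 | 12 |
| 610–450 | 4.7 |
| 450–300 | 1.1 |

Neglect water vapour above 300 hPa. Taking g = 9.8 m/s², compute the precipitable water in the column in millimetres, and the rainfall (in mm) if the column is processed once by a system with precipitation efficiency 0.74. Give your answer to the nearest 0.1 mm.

Precipitable water is the column-integrated vapour mass per unit area: PW = (1/g) Σ q̄ Δp, with q in kg/kg and Δp in Pa (1 kg/m² of water = 1 mm).
Layer 1005–610 hPa: Δp = 395 hPa = 39500 Pa, q̄ = 0.012 kg/kg → 0.012 × 39500 / 9.8 = 48.37 mm
Layer 610–450 hPa: Δp = 160 hPa = 16000 Pa, q̄ = 0.0047 kg/kg → 0.0047 × 16000 / 9.8 = 7.67 mm
Layer 450–300 hPa: Δp = 150 hPa = 15000 Pa, q̄ = 0.0011 kg/kg → 0.0011 × 15000 / 9.8 = 1.68 mm
PW = 48.37 + 7.67 + 1.68 = 57.72 ≈ 57.7 mm.
Rainfall = ε × PW = 0.74 × 57.7 = 42.7 mm.

PW ≈ 57.7 mm; rainfall ≈ 42.7 mm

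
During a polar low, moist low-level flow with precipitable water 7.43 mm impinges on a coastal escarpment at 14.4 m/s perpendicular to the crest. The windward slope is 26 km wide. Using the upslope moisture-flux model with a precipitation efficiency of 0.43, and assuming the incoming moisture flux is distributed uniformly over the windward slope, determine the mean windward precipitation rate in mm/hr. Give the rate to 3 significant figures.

R ≈ 6.37 mm/hr

Incoming column moisture flux per unit ridge length: F = V × PW = 14.4 × 7.43 = 106.992 mm·m/s.
Spread over the 26 km slope with efficiency ε = 0.43: R = ε·F/W = 0.43 × 106.992 / 26000 m = 1.769e-03 mm/s.
R = 1.769e-03 × 3600 = 6.37 mm/hr.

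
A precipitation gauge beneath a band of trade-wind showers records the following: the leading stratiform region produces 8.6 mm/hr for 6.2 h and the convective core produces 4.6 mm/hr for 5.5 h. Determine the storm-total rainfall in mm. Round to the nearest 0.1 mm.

Total = Σ Rᵢ Δtᵢ = 8.6 × 6.2 + 4.6 × 5.5
      = 53.32 + 25.3 = 78.6 mm.

total ≈ 78.6 mm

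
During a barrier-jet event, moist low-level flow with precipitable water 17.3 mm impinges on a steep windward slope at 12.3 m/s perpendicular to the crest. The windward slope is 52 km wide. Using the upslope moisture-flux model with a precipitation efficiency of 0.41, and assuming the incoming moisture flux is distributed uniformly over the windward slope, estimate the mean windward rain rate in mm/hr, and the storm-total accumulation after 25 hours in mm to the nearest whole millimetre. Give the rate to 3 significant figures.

Incoming column moisture flux per unit ridge length: F = V × PW = 12.3 × 17.3 = 212.79 mm·m/s.
Spread over the 52 km slope with efficiency ε = 0.41: R = ε·F/W = 0.41 × 212.79 / 52000 m = 1.678e-03 mm/s.
R = 1.678e-03 × 3600 = 6.04 mm/hr.
Over 25 h: total = 6.04 × 25 = 151 mm.

R ≈ 6.04 mm/hr; total ≈ 151 mm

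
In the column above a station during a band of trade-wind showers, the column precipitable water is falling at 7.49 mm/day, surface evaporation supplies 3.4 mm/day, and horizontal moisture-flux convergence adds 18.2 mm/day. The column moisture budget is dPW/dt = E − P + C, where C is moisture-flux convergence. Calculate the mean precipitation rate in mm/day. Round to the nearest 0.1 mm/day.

dPW/dt = -7.49 mm/day.
P = E + C − dPW/dt = 3.4 + (18.2) − (-7.49) = 29.1 mm/day.

P ≈ 29.1 mm/day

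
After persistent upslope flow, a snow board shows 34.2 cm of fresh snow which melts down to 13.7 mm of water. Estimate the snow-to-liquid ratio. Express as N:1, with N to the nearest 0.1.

Ratio = snow depth / SWE = 342 mm / 13.7 mm = 25.0, i.e. 25.0:1.

ratio ≈ 25.0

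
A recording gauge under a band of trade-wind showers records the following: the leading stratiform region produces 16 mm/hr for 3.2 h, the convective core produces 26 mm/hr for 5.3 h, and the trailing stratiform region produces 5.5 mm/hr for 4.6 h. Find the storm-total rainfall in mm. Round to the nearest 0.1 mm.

Total = Σ Rᵢ Δtᵢ = 16 × 3.2 + 26 × 5.3 + 5.5 × 4.6
      = 51.2 + 137.8 + 25.3 = 214.3 mm.

total ≈ 214.3 mm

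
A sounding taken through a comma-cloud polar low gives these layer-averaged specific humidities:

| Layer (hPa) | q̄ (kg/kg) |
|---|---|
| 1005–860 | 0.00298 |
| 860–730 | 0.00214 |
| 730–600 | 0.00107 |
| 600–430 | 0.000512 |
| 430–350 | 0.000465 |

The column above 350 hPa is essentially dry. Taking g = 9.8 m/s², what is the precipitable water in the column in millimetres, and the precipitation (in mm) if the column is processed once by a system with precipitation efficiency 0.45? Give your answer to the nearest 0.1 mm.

PW ≈ 9.9 mm; precipitation ≈ 4.5 mm

Precipitable water is the column-integrated vapour mass per unit area: PW = (1/g) Σ q̄ Δp, with q in kg/kg and Δp in Pa (1 kg/m² of water = 1 mm).
Layer 1005–860 hPa: Δp = 145 hPa = 14500 Pa, q̄ = 0.00298 kg/kg → 0.00298 × 14500 / 9.8 = 4.41 mm
Layer 860–730 hPa: Δp = 130 hPa = 13000 Pa, q̄ = 0.00214 kg/kg → 0.00214 × 13000 / 9.8 = 2.84 mm
Layer 730–600 hPa: Δp = 130 hPa = 13000 Pa, q̄ = 0.00107 kg/kg → 0.00107 × 13000 / 9.8 = 1.42 mm
Layer 600–430 hPa: Δp = 170 hPa = 17000 Pa, q̄ = 0.000512 kg/kg → 0.000512 × 17000 / 9.8 = 0.89 mm
Layer 430–350 hPa: Δp = 80 hPa = 8000 Pa, q̄ = 0.000465 kg/kg → 0.000465 × 8000 / 9.8 = 0.38 mm
PW = 4.41 + 2.84 + 1.42 + 0.89 + 0.38 = 9.94 ≈ 9.9 mm.
Precipitation = ε × PW = 0.45 × 9.9 = 4.5 mm.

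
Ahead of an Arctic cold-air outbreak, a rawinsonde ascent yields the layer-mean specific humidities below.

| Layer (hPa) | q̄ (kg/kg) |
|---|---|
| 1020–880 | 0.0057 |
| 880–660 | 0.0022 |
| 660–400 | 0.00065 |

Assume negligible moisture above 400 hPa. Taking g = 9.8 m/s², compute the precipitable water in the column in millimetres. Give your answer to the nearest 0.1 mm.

Precipitable water is the column-integrated vapour mass per unit area: PW = (1/g) Σ q̄ Δp, with q in kg/kg and Δp in Pa (1 kg/m² of water = 1 mm).
Layer 1020–880 hPa: Δp = 140 hPa = 14000 Pa, q̄ = 0.0057 kg/kg → 0.0057 × 14000 / 9.8 = 8.14 mm
Layer 880–660 hPa: Δp = 220 hPa = 22000 Pa, q̄ = 0.0022 kg/kg → 0.0022 × 22000 / 9.8 = 4.94 mm
Layer 660–400 hPa: Δp = 260 hPa = 26000 Pa, q̄ = 0.00065 kg/kg → 0.00065 × 26000 / 9.8 = 1.72 mm
PW = 8.14 + 4.94 + 1.72 = 14.80 ≈ 14.8 mm.

PW ≈ 14.8 mm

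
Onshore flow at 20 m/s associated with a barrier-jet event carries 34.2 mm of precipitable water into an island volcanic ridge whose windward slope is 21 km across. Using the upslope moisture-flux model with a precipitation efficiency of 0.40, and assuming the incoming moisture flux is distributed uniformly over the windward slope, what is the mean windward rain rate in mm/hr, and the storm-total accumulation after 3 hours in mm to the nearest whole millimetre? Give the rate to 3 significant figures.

R ≈ 46.9 mm/hr; total ≈ 141 mm

Incoming column moisture flux per unit ridge length: F = V × PW = 20 × 34.2 = 684 mm·m/s.
Spread over the 21 km slope with efficiency ε = 0.40: R = ε·F/W = 0.40 × 684 / 21000 m = 1.303e-02 mm/s.
R = 1.303e-02 × 3600 = 46.9 mm/hr.
Over 3 h: total = 46.9 × 3 = 140.7 ≈ 141 mm.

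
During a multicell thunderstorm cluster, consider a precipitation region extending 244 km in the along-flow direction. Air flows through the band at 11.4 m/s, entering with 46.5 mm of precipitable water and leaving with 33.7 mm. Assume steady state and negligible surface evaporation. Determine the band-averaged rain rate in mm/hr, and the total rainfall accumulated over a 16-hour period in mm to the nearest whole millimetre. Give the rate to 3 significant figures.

Column moisture flux per unit crosswind length is F = V × PW.
Inflow: F_in = 11.4 × 46.5 = 530.1 mm·m/s
Outflow: F_out = 11.4 × 33.7 = 384.18 mm·m/s
Steady-state rate R = (F_in − F_out)/L = (530.1 − 384.18) / 244000 m = 5.980e-04 mm/s.
R = 5.980e-04 × 3600 = 2.15 mm/hr.
Over 16 h: total = 2.15 × 16 = 34.4 ≈ 34 mm.

R ≈ 2.15 mm/hr; total ≈ 34 mm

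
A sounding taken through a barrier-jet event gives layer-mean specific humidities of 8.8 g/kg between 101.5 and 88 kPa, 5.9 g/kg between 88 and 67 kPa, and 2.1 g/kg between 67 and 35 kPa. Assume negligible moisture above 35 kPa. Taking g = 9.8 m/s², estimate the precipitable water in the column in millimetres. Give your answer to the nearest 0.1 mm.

PW ≈ 31.6 mm

Precipitable water is the column-integrated vapour mass per unit area: PW = (1/g) Σ q̄ Δp, with q in kg/kg and Δp in Pa (1 kg/m² of water = 1 mm).
Layer 101.5–88 kPa: Δp = 135 hPa = 13500 Pa, q̄ = 0.0088 kg/kg → 0.0088 × 13500 / 9.8 = 12.12 mm
Layer 88–67 kPa: Δp = 210 hPa = 21000 Pa, q̄ = 0.0059 kg/kg → 0.0059 × 21000 / 9.8 = 12.64 mm
Layer 67–35 kPa: Δp = 320 hPa = 32000 Pa, q̄ = 0.0021 kg/kg → 0.0021 × 32000 / 9.8 = 6.86 mm
PW = 12.12 + 12.64 + 6.86 = 31.62 ≈ 31.6 mm.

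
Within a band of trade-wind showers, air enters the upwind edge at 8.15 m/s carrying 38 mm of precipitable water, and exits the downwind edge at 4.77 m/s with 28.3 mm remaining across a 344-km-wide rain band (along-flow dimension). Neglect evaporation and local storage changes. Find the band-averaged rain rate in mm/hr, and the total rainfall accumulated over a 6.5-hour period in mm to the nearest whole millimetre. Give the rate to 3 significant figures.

R ≈ 1.83 mm/hr; total ≈ 12 mm

Column moisture flux per unit crosswind length is F = V × PW.
Inflow: F_in = 8.15 × 38 = 309.7 mm·m/s
Outflow: F_out = 4.77 × 28.3 = 134.991 mm·m/s
Steady-state rate R = (F_in − F_out)/L = (309.7 − 134.991) / 344000 m = 5.079e-04 mm/s.
R = 5.079e-04 × 3600 = 1.83 mm/hr.
Over 6.5 h: total = 1.83 × 6.5 = 11.895 ≈ 12 mm.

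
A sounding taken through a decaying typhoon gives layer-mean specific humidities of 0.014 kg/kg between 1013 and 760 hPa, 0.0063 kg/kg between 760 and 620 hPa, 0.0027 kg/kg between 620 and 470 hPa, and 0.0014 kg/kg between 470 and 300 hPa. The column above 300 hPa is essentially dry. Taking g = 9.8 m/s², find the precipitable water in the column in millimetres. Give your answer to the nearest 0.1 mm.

PW ≈ 51.7 mm

Precipitable water is the column-integrated vapour mass per unit area: PW = (1/g) Σ q̄ Δp, with q in kg/kg and Δp in Pa (1 kg/m² of water = 1 mm).
Layer 1013–760 hPa: Δp = 253 hPa = 25300 Pa, q̄ = 0.014 kg/kg → 0.014 × 25300 / 9.8 = 36.14 mm
Layer 760–620 hPa: Δp = 140 hPa = 14000 Pa, q̄ = 0.0063 kg/kg → 0.0063 × 14000 / 9.8 = 9.00 mm
Layer 620–470 hPa: Δp = 150 hPa = 15000 Pa, q̄ = 0.0027 kg/kg → 0.0027 × 15000 / 9.8 = 4.13 mm
Layer 470–300 hPa: Δp = 170 hPa = 17000 Pa, q̄ = 0.0014 kg/kg → 0.0014 × 17000 / 9.8 = 2.43 mm
PW = 36.14 + 9.00 + 4.13 + 2.43 = 51.70 ≈ 51.7 mm.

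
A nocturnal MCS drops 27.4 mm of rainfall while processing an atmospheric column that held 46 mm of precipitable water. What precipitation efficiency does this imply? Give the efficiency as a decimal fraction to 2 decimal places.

ε ≈ 0.60

ε = rainfall / PW = 27.4 / 46 = 0.60.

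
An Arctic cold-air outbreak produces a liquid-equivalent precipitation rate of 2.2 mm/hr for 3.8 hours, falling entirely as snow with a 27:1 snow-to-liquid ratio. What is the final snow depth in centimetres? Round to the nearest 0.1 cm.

Liquid-equivalent depth = 2.2 × 3.8 = 8.36 mm.
Snow depth = 8.36 mm × 27 = 225.72 mm = 22.6 cm.

snow depth ≈ 22.6 cm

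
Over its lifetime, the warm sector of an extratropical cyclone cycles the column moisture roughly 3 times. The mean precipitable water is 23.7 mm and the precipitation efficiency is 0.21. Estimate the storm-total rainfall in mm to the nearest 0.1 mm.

Each cycle deposits ε × PW = 0.21 × 23.7 = 4.977 mm.
Over 3 cycles: 3 × 4.977 = 14.9 mm.

rainfall ≈ 14.9 mm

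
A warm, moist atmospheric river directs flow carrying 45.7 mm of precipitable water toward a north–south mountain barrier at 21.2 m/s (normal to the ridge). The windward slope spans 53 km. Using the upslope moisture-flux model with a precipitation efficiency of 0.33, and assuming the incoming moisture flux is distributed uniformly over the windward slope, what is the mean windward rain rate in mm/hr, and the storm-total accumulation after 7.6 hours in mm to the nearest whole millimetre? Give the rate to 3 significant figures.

Incoming column moisture flux per unit ridge length: F = V × PW = 21.2 × 45.7 = 968.84 mm·m/s.
Spread over the 53 km slope with efficiency ε = 0.33: R = ε·F/W = 0.33 × 968.84 / 53000 m = 6.032e-03 mm/s.
R = 6.032e-03 × 3600 = 21.7 mm/hr.
Over 7.6 h: total = 21.7 × 7.6 = 164.92 ≈ 165 mm.

R ≈ 21.7 mm/hr; total ≈ 165 mm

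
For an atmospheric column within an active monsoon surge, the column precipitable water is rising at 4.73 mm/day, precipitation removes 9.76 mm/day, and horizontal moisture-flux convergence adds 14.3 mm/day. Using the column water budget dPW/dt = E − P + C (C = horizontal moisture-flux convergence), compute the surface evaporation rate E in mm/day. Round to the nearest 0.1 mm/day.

E ≈ 0.2 mm/day

dPW/dt = +4.73 mm/day.
E = dPW/dt + P − C = (+4.73) + 9.76 − (14.3) = 0.2 mm/day.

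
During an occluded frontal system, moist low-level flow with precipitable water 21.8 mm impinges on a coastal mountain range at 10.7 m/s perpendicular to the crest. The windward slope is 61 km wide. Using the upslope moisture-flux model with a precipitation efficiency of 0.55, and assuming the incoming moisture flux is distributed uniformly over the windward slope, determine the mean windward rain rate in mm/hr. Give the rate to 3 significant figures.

R ≈ 7.57 mm/hr

Incoming column moisture flux per unit ridge length: F = V × PW = 10.7 × 21.8 = 233.26 mm·m/s.
Spread over the 61 km slope with efficiency ε = 0.55: R = ε·F/W = 0.55 × 233.26 / 61000 m = 2.103e-03 mm/s.
R = 2.103e-03 × 3600 = 7.57 mm/hr.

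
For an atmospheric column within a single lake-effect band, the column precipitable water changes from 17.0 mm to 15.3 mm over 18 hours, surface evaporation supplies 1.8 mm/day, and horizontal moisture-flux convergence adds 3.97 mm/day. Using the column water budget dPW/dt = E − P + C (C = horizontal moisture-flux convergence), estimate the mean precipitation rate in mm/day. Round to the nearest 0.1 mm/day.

P ≈ 8.0 mm/day

dPW/dt = (15.3 − 17.0) mm / (18/24 day) = -2.267 mm/day.
P = E + C − dPW/dt = 1.8 + (3.97) − (-2.267) = 8.0 mm/day.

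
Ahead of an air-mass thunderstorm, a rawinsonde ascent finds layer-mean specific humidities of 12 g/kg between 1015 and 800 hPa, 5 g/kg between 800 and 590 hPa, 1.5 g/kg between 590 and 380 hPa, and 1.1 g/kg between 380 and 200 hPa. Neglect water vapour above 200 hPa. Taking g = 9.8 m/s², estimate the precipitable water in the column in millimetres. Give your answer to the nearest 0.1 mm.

PW ≈ 42.3 mm

Precipitable water is the column-integrated vapour mass per unit area: PW = (1/g) Σ q̄ Δp, with q in kg/kg and Δp in Pa (1 kg/m² of water = 1 mm).
Layer 1015–800 hPa: Δp = 215 hPa = 21500 Pa, q̄ = 0.012 kg/kg → 0.012 × 21500 / 9.8 = 26.33 mm
Layer 800–590 hPa: Δp = 210 hPa = 21000 Pa, q̄ = 0.005 kg/kg → 0.005 × 21000 / 9.8 = 10.71 mm
Layer 590–380 hPa: Δp = 210 hPa = 21000 Pa, q̄ = 0.0015 kg/kg → 0.0015 × 21000 / 9.8 = 3.21 mm
Layer 380–200 hPa: Δp = 180 hPa = 18000 Pa, q̄ = 0.0011 kg/kg → 0.0011 × 18000 / 9.8 = 2.02 mm
PW = 26.33 + 10.71 + 3.21 + 2.02 = 42.27 ≈ 42.3 mm.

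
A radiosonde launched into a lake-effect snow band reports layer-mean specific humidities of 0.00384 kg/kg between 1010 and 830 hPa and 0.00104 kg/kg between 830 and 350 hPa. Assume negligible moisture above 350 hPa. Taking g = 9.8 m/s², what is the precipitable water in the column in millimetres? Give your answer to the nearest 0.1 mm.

PW ≈ 12.1 mm

Precipitable water is the column-integrated vapour mass per unit area: PW = (1/g) Σ q̄ Δp, with q in kg/kg and Δp in Pa (1 kg/m² of water = 1 mm).
Layer 1010–830 hPa: Δp = 180 hPa = 18000 Pa, q̄ = 0.00384 kg/kg → 0.00384 × 18000 / 9.8 = 7.05 mm
Layer 830–350 hPa: Δp = 480 hPa = 48000 Pa, q̄ = 0.00104 kg/kg → 0.00104 × 48000 / 9.8 = 5.09 mm
PW = 7.05 + 5.09 = 12.14 ≈ 12.1 mm.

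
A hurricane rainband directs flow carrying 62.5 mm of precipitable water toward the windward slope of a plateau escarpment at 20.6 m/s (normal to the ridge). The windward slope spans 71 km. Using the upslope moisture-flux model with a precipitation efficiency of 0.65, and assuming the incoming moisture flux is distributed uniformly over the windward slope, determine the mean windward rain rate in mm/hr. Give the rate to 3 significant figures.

R ≈ 42.4 mm/hr

Incoming column moisture flux per unit ridge length: F = V × PW = 20.6 × 62.5 = 1287.5 mm·m/s.
Spread over the 71 km slope with efficiency ε = 0.65: R = ε·F/W = 0.65 × 1287.5 / 71000 m = 1.179e-02 mm/s.
R = 1.179e-02 × 3600 = 42.4 mm/hr.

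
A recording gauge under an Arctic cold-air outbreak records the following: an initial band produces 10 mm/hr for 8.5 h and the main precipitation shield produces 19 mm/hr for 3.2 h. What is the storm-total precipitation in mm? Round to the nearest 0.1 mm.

total ≈ 145.8 mm

Total = Σ Rᵢ Δtᵢ = 10 × 8.5 + 19 × 3.2
      = 85 + 60.8 = 145.8 mm.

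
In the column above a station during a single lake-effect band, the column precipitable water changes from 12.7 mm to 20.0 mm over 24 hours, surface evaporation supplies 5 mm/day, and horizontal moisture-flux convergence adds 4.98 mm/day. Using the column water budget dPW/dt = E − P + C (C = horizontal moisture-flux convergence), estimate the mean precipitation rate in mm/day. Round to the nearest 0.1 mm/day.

dPW/dt = (20.0 − 12.7) mm / (24/24 day) = +7.300 mm/day.
P = E + C − dPW/dt = 5 + (4.98) − (+7.300) = 2.7 mm/day.

P ≈ 2.7 mm/day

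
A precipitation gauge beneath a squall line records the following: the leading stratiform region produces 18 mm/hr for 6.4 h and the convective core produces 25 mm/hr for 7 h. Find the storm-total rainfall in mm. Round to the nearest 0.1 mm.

total ≈ 290.2 mm

Total = Σ Rᵢ Δtᵢ = 18 × 6.4 + 25 × 7
      = 115.2 + 175 = 290.2 mm.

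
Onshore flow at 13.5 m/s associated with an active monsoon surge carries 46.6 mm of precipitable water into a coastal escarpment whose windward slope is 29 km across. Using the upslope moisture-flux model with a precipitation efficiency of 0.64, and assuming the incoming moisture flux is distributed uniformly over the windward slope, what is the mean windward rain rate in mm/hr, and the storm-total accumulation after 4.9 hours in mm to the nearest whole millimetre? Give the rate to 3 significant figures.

R ≈ 50.0 mm/hr; total ≈ 245 mm

Incoming column moisture flux per unit ridge length: F = V × PW = 13.5 × 46.6 = 629.1 mm·m/s.
Spread over the 29 km slope with efficiency ε = 0.64: R = ε·F/W = 0.64 × 629.1 / 29000 m = 1.388e-02 mm/s.
R = 1.388e-02 × 3600 = 50.0 mm/hr.
Over 4.9 h: total = 50.0 × 4.9 = 245 mm.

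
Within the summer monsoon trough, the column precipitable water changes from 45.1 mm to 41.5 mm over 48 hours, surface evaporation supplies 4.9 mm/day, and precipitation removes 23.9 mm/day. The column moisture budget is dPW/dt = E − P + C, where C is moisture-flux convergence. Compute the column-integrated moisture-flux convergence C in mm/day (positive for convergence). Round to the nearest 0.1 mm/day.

dPW/dt = (41.5 − 45.1) mm / (48/24 day) = -1.800 mm/day.
C = dPW/dt − E + P = (-1.800) − 4.9 + 23.9 = 17.2 mm/day.

C ≈ 17.2 mm/day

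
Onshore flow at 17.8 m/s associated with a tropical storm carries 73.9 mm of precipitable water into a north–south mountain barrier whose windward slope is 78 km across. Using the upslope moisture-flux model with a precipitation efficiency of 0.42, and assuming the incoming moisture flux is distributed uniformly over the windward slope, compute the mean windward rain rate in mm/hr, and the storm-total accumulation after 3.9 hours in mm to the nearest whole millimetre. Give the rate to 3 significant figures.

Incoming column moisture flux per unit ridge length: F = V × PW = 17.8 × 73.9 = 1315.42 mm·m/s.
Spread over the 78 km slope with efficiency ε = 0.42: R = ε·F/W = 0.42 × 1315.42 / 78000 m = 7.083e-03 mm/s.
R = 7.083e-03 × 3600 = 25.5 mm/hr.
Over 3.9 h: total = 25.5 × 3.9 = 99.45 ≈ 99 mm.

R ≈ 25.5 mm/hr; total ≈ 99 mm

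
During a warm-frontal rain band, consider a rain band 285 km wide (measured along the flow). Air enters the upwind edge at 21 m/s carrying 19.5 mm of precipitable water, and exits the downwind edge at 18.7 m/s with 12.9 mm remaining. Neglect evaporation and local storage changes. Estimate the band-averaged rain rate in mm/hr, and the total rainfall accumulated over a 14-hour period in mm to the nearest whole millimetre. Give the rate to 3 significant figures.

R ≈ 2.13 mm/hr; total ≈ 30 mm

Column moisture flux per unit crosswind length is F = V × PW.
Inflow: F_in = 21 × 19.5 = 409.5 mm·m/s
Outflow: F_out = 18.7 × 12.9 = 241.23 mm·m/s
Steady-state rate R = (F_in − F_out)/L = (409.5 − 241.23) / 285000 m = 5.904e-04 mm/s.
R = 5.904e-04 × 3600 = 2.13 mm/hr.
Over 14 h: total = 2.13 × 14 = 29.82 ≈ 30 mm.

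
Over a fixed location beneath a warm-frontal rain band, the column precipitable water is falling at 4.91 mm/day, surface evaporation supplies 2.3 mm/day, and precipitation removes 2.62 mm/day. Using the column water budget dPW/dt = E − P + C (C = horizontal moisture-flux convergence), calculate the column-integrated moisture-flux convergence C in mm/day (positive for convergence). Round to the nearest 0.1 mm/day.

dPW/dt = -4.91 mm/day.
C = dPW/dt − E + P = (-4.91) − 2.3 + 2.62 = -4.6 mm/day.

C ≈ -4.6 mm/day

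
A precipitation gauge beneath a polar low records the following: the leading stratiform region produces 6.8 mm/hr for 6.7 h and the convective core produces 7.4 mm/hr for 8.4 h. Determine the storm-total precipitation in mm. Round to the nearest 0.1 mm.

Total = Σ Rᵢ Δtᵢ = 6.8 × 6.7 + 7.4 × 8.4
      = 45.56 + 62.16 = 107.7 mm.

total ≈ 107.7 mm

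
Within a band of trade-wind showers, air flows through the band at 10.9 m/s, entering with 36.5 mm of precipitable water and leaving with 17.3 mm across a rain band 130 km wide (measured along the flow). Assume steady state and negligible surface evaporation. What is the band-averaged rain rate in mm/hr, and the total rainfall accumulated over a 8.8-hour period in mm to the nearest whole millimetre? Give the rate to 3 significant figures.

R ≈ 5.80 mm/hr; total ≈ 51 mm

Column moisture flux per unit crosswind length is F = V × PW.
Inflow: F_in = 10.9 × 36.5 = 397.85 mm·m/s
Outflow: F_out = 10.9 × 17.3 = 188.57 mm·m/s
Steady-state rate R = (F_in − F_out)/L = (397.85 − 188.57) / 130000 m = 1.610e-03 mm/s.
R = 1.610e-03 × 3600 = 5.80 mm/hr.
Over 8.8 h: total = 5.80 × 8.8 = 51.04 ≈ 51 mm.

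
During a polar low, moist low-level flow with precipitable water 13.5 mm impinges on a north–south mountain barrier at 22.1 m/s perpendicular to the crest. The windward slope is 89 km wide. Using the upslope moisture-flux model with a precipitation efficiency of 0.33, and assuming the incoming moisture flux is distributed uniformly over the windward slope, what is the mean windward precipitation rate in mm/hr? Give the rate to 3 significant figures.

R ≈ 3.98 mm/hr

Incoming column moisture flux per unit ridge length: F = V × PW = 22.1 × 13.5 = 298.35 mm·m/s.
Spread over the 89 km slope with efficiency ε = 0.33: R = ε·F/W = 0.33 × 298.35 / 89000 m = 1.106e-03 mm/s.
R = 1.106e-03 × 3600 = 3.98 mm/hr.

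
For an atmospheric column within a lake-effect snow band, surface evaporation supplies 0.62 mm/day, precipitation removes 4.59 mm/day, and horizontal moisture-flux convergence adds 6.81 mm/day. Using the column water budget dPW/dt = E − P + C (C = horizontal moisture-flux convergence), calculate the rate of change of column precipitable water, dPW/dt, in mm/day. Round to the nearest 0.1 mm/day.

dPW/dt = E − P + C = 0.62 − 4.59 + (6.81) = 2.8 mm/day.

dPW/dt ≈ 2.8 mm/day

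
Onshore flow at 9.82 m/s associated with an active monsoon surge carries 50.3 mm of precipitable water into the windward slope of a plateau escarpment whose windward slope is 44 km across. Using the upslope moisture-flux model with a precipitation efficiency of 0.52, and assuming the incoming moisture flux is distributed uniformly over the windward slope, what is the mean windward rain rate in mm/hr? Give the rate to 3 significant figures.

Incoming column moisture flux per unit ridge length: F = V × PW = 9.82 × 50.3 = 493.946 mm·m/s.
Spread over the 44 km slope with efficiency ε = 0.52: R = ε·F/W = 0.52 × 493.946 / 44000 m = 5.838e-03 mm/s.
R = 5.838e-03 × 3600 = 21.0 mm/hr.

R ≈ 21.0 mm/hr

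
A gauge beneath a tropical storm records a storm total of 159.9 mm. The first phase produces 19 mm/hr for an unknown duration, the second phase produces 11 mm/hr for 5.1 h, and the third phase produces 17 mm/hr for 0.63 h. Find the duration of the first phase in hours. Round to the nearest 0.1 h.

duration ≈ 4.9 h

Known phases: 11 × 5.1 + 17 × 0.63 = 56.1 + 10.71 = 66.81 mm.
Remaining depth = 159.9 − 66.81 = 93.09 mm.
Duration = 93.09 / 19 = 4.9 h.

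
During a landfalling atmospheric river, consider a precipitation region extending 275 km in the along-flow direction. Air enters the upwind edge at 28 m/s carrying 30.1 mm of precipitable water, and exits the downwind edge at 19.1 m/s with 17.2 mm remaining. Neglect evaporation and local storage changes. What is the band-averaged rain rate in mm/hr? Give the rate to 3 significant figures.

R ≈ 6.73 mm/hr

Column moisture flux per unit crosswind length is F = V × PW.
Inflow: F_in = 28 × 30.1 = 842.8 mm·m/s
Outflow: F_out = 19.1 × 17.2 = 328.52 mm·m/s
Steady-state rate R = (F_in − F_out)/L = (842.8 − 328.52) / 275000 m = 1.870e-03 mm/s.
R = 1.870e-03 × 3600 = 6.73 mm/hr.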